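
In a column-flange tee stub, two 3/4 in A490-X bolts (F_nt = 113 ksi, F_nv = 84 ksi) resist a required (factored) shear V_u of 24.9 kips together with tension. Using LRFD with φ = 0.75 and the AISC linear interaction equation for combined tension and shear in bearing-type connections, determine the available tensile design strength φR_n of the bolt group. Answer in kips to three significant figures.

63.9 kips

A_b = π·0.75²/4 = 0.4418 in²; f_rv = 24.9 / (2 × 0.4418) = 28.18 ksi.
F'_nt = 1.3 F_nt − (F_nt / φF_nv) f_rv = 1.3·113 − (113/(0.75·84))·28.18 = 96.35 ksi, capped at F_nt → F'_nt = 96.35 ksi.
R_n = F'_nt · A_b · n = 96.35 × 0.4418 × 2 = 85.13 kips.
Design strength φR_n = 0.75 × 85.13 = 63.9 kips.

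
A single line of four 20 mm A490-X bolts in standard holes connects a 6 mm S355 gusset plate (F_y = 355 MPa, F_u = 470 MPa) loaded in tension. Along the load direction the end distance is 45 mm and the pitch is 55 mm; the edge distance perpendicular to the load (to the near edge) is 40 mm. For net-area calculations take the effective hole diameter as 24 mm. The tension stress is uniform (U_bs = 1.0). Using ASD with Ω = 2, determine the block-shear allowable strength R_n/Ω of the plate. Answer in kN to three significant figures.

Shear plane L_v = 45 + 3·55 = 210 mm; A_gv = 210 × 6 = 1260 mm².
A_nv = (210 − 3.5·24) × 6 = 756 mm².
A_nt = (40 − 0.5·24) × 6 = 168 mm².
0.6 F_u A_nv = 213.2 kN; 0.6 F_y A_gv = 268.4 kN → shear rupture governs the shear term.
R_n = 213.2 + 1.0 × 470 × 168 / 1000 = 292.2 kN.
Allowable strength R_n/Ω = 292.2 / 2 = 146 kN.

146 kN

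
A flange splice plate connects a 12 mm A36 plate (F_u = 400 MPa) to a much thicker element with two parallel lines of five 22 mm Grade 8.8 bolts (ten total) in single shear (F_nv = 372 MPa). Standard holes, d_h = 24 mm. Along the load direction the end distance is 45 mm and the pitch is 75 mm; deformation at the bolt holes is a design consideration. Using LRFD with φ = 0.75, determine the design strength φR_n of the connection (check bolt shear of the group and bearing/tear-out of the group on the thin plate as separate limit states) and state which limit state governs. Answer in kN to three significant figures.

1060 kN (bolt shear governs)

Bolt shear: A_b = π·22²/4 = 380.1 mm²; R_n = 372 × 380.1 × 10 × 1 / 1000 = 1414 kN → 0.75 × 1414 = 1060 kN.
Bearing (1.2 l_c t F_u ≤ 2.4 d t F_u): upper limit = 2.4·22·12·400 / 1000 = 253.4 kN.
  Edge l_c = 45 − 24/2 = 33 → r_n = 190.1 kN; interior l_c = 75 − 24 = 51 → r_n = 253.4 kN.
  R_n,bearing = 2·190.1 + 8·253.4 = 2408 kN → 0.75 × 2408 = 1810 kN.
Bolt shear governs: 1060 kN.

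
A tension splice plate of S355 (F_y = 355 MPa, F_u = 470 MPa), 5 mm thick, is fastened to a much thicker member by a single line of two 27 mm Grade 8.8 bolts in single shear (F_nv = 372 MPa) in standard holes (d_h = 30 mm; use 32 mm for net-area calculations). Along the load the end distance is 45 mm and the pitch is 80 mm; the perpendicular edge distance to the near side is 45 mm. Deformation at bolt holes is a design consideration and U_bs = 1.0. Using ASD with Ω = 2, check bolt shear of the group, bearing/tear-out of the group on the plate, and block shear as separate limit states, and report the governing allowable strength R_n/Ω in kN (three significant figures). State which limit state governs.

88.4 kN (block shear governs)

Bolt shear: A_b = π·27²/4 = 572.6 mm²; R_n = 372 × 572.6 × 2 × 1 / 1000 = 426 kN → 426 / 2 = 213 kN.
Bearing: edge l_c = 30, r_n = 84.6 kN; interior l_c = 50, r_n = 141 kN; R_n = 84.6 + 1·141 = 225.6 kN → 113 kN.
Block shear: A_gv = 625, A_nv = 385, A_nt = 145 mm²; R_n = min(0.6F_uA_nv, 0.6F_yA_gv) + U_bs·F_u·A_nt = 176.7 kN → 88.4 kN.
Block shear governs: 88.4 kN.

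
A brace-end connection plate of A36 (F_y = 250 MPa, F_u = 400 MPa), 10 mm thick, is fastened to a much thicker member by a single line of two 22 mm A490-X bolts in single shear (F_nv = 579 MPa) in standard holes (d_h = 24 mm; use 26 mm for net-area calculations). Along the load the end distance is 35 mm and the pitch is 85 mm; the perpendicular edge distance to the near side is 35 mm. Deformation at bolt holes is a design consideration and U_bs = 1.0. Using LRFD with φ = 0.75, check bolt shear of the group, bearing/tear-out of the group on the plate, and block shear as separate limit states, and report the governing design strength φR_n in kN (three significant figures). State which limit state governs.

201 kN (block shear governs)

Bolt shear: A_b = π·22²/4 = 380.1 mm²; R_n = 579 × 380.1 × 2 × 1 / 1000 = 440.2 kN → 0.75 × 440.2 = 330 kN.
Bearing: edge l_c = 23, r_n = 110.4 kN; interior l_c = 61, r_n = 211.2 kN; R_n = 110.4 + 1·211.2 = 321.6 kN → 241 kN.
Block shear: A_gv = 1200, A_nv = 810, A_nt = 220 mm²; R_n = min(0.6F_uA_nv, 0.6F_yA_gv) + U_bs·F_u·A_nt = 268 kN → 201 kN.
Block shear governs: 201 kN.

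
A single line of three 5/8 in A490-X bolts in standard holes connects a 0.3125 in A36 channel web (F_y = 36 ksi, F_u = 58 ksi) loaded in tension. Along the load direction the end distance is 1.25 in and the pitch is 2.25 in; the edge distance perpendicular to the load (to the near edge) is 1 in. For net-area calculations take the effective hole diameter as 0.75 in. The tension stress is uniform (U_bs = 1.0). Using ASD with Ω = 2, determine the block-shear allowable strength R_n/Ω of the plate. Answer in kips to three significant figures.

Shear plane L_v = 1.25 + 2·2.25 = 5.75 in; A_gv = 5.75 × 0.3125 = 1.797 in².
A_nv = (5.75 − 2.5·0.75) × 0.3125 = 1.211 in².
A_nt = (1 − 0.5·0.75) × 0.3125 = 0.1953 in².
0.6 F_u A_nv = 42.14 kips; 0.6 F_y A_gv = 38.81 kips → shear yielding governs the shear term.
R_n = 38.81 + 1.0 × 58 × 0.1953 = 50.14 kips.
Allowable strength R_n/Ω = 50.14 / 2 = 25.1 kips.

25.1 kips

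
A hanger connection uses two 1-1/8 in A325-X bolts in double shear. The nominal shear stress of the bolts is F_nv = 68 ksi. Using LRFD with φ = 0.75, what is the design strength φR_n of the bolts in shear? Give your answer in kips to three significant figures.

A_b = π × 1.125² / 4 = 0.994 in².
R_n = F_nv · A_b · n · n_s = 68 × 0.994 × 2 × 2 = 270.4 kips.
Design strength φR_n = 0.75 × 270.4 = 203 kips.

203 kips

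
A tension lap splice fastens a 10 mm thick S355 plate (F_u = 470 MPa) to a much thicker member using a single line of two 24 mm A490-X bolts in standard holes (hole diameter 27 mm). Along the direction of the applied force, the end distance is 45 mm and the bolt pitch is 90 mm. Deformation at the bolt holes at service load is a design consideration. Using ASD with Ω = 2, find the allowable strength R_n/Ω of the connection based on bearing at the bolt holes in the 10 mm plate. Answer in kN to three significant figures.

Per bolt r_n = 1.2 l_c t F_u ≤ 2.4 d t F_u; upper limit = 2.4 × 24 × 10 × 470 / 1000 = 270.7 kN.
Edge bolt: l_c = 45 − 27/2 = 31.5 mm → 1.2 × 31.5 × 10 × 470 / 1000 = 177.7 → r_n = 177.7 kN.
Interior bolts: l_c = 90 − 27 = 63 mm → 1.2 × 63 × 10 × 470 / 1000 = 355.3 → r_n = 270.7 kN.
R_n = 1 × 177.7 + 1 × 270.7 = 448.4 kN.
Allowable strength R_n/Ω = 448.4 / 2 = 224 kN.

224 kN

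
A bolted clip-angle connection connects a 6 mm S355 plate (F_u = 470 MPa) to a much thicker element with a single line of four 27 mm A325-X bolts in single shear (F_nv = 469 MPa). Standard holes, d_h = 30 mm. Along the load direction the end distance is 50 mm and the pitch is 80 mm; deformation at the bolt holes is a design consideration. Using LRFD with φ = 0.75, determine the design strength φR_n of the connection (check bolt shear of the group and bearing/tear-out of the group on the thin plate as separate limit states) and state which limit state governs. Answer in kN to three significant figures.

Bolt shear: A_b = π·27²/4 = 572.6 mm²; R_n = 469 × 572.6 × 4 × 1 / 1000 = 1074 kN → 0.75 × 1074 = 806 kN.
Bearing (1.2 l_c t F_u ≤ 2.4 d t F_u): upper limit = 2.4·27·6·470 / 1000 = 182.7 kN.
  Edge l_c = 50 − 30/2 = 35 → r_n = 118.4 kN; interior l_c = 80 − 30 = 50 → r_n = 169.2 kN.
  R_n,bearing = 1·118.4 + 3·169.2 = 626 kN → 0.75 × 626 = 470 kN.
Bearing governs: 470 kN.

470 kN (bearing governs)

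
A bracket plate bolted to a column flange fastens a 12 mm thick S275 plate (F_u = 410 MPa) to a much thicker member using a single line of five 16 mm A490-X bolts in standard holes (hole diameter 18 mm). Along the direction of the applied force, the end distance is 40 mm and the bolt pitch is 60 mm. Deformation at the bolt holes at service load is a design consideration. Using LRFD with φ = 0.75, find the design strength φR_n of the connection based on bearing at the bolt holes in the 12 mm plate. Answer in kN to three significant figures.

Per bolt r_n = 1.2 l_c t F_u ≤ 2.4 d t F_u; upper limit = 2.4 × 16 × 12 × 410 / 1000 = 188.9 kN.
Edge bolt: l_c = 40 − 18/2 = 31 mm → 1.2 × 31 × 12 × 410 / 1000 = 183 → r_n = 183 kN.
Interior bolts: l_c = 60 − 18 = 42 mm → 1.2 × 42 × 12 × 410 / 1000 = 248 → r_n = 188.9 kN.
R_n = 1 × 183 + 4 × 188.9 = 938.7 kN.
Design strength φR_n = 0.75 × 938.7 = 704 kN.

704 kN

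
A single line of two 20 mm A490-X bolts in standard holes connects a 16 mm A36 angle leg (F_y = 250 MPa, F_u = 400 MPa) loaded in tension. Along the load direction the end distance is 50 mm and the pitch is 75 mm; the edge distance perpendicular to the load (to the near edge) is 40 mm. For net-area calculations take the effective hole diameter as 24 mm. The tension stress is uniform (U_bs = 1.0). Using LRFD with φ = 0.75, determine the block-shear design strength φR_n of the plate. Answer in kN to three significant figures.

Shear plane L_v = 50 + 1·75 = 125 mm; A_gv = 125 × 16 = 2000 mm².
A_nv = (125 − 1.5·24) × 16 = 1424 mm².
A_nt = (40 − 0.5·24) × 16 = 448 mm².
0.6 F_u A_nv = 341.8 kN; 0.6 F_y A_gv = 300 kN → shear yielding governs the shear term.
R_n = 300 + 1.0 × 400 × 448 / 1000 = 479.2 kN.
Design strength φR_n = 0.75 × 479.2 = 359 kN.

359 kN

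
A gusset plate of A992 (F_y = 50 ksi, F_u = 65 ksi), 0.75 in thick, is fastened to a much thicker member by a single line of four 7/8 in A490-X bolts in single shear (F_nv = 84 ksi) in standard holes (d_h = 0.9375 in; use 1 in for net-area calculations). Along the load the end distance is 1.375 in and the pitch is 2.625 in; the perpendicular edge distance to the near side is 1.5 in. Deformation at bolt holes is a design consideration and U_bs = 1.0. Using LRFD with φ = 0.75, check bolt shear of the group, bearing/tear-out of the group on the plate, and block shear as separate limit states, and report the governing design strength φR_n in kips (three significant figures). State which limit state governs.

Bolt shear: A_b = π·0.875²/4 = 0.6013 in²; R_n = 84 × 0.6013 × 4 × 1 = 202 kips → 0.75 × 202 = 152 kips.
Bearing: edge l_c = 0.9062, r_n = 53.02 kips; interior l_c = 1.688, r_n = 98.72 kips; R_n = 53.02 + 3·98.72 = 349.2 kips → 262 kips.
Block shear: A_gv = 6.938, A_nv = 4.312, A_nt = 0.75 in²; R_n = min(0.6F_uA_nv, 0.6F_yA_gv) + U_bs·F_u·A_nt = 216.9 kips → 163 kips.
Bolt shear governs: 152 kips.

152 kips (bolt shear governs)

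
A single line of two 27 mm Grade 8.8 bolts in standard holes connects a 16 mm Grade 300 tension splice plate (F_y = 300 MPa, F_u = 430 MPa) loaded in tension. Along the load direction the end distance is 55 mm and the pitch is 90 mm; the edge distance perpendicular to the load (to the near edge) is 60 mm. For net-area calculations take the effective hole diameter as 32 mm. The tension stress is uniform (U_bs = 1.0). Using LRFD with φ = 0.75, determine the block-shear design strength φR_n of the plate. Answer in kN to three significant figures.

Shear plane L_v = 55 + 1·90 = 145 mm; A_gv = 145 × 16 = 2320 mm².
A_nv = (145 − 1.5·32) × 16 = 1552 mm².
A_nt = (60 − 0.5·32) × 16 = 704 mm².
0.6 F_u A_nv = 400.4 kN; 0.6 F_y A_gv = 417.6 kN → shear rupture governs the shear term.
R_n = 400.4 + 1.0 × 430 × 704 / 1000 = 703.1 kN.
Design strength φR_n = 0.75 × 703.1 = 527 kN.

527 kN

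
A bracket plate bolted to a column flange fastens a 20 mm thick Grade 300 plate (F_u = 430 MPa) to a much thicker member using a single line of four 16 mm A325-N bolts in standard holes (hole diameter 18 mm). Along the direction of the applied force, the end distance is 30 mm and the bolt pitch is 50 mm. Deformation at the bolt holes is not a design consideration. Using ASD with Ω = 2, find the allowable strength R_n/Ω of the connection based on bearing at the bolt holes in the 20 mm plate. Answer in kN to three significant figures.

Per bolt r_n = 1.5 l_c t F_u ≤ 3.0 d t F_u; upper limit = 3.0 × 16 × 20 × 430 / 1000 = 412.8 kN.
Edge bolt: l_c = 30 − 18/2 = 21 mm → 1.5 × 21 × 20 × 430 / 1000 = 270.9 → r_n = 270.9 kN.
Interior bolts: l_c = 50 − 18 = 32 mm → 1.5 × 32 × 20 × 430 / 1000 = 412.8 → r_n = 412.8 kN.
R_n = 1 × 270.9 + 3 × 412.8 = 1509 kN.
Allowable strength R_n/Ω = 1509 / 2 = 755 kN.

755 kN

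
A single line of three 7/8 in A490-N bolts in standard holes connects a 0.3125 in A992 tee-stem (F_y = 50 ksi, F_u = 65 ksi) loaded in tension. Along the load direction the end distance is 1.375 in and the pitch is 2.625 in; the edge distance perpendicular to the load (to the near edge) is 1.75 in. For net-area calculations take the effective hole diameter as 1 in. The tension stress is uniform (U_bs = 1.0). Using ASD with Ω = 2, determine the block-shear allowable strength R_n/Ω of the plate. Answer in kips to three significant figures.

Shear plane L_v = 1.375 + 2·2.625 = 6.625 in; A_gv = 6.625 × 0.3125 = 2.07 in².
A_nv = (6.625 − 2.5·1) × 0.3125 = 1.289 in².
A_nt = (1.75 − 0.5·1) × 0.3125 = 0.3906 in².
0.6 F_u A_nv = 50.27 kips; 0.6 F_y A_gv = 62.11 kips → shear rupture governs the shear term.
R_n = 50.27 + 1.0 × 65 × 0.3906 = 75.66 kips.
Allowable strength R_n/Ω = 75.66 / 2 = 37.8 kips.

37.8 kips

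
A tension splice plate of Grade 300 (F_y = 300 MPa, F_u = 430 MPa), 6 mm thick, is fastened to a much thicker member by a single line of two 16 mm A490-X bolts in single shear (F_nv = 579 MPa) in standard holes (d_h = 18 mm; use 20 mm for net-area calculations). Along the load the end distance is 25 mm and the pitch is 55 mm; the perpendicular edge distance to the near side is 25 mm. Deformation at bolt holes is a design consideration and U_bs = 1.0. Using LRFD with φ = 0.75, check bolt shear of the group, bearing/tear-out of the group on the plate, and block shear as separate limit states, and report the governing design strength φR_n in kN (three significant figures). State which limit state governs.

Bolt shear: A_b = π·16²/4 = 201.1 mm²; R_n = 579 × 201.1 × 2 × 1 / 1000 = 232.8 kN → 0.75 × 232.8 = 175 kN.
Bearing: edge l_c = 16, r_n = 49.54 kN; interior l_c = 37, r_n = 99.07 kN; R_n = 49.54 + 1·99.07 = 148.6 kN → 111 kN.
Block shear: A_gv = 480, A_nv = 300, A_nt = 90 mm²; R_n = min(0.6F_uA_nv, 0.6F_yA_gv) + U_bs·F_u·A_nt = 116.1 kN → 87.1 kN.
Block shear governs: 87.1 kN.

87.1 kN (block shear governs)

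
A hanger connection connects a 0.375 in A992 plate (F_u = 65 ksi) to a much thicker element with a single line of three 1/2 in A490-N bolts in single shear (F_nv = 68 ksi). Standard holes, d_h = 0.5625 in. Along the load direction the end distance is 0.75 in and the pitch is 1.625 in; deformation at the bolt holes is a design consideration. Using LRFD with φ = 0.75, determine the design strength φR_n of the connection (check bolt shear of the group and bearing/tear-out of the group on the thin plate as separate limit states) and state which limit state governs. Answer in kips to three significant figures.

30 kips (bolt shear governs)

Bolt shear: A_b = π·0.5²/4 = 0.1963 in²; R_n = 68 × 0.1963 × 3 × 1 = 40.06 kips → 0.75 × 40.06 = 30 kips.
Bearing (1.2 l_c t F_u ≤ 2.4 d t F_u): upper limit = 2.4·0.5·0.375·65 = 29.25 kips.
  Edge l_c = 0.75 − 0.5625/2 = 0.4688 → r_n = 13.71 kips; interior l_c = 1.625 − 0.5625 = 1.062 → r_n = 29.25 kips.
  R_n,bearing = 1·13.71 + 2·29.25 = 72.21 kips → 0.75 × 72.21 = 54.2 kips.
Bolt shear governs: 30 kips.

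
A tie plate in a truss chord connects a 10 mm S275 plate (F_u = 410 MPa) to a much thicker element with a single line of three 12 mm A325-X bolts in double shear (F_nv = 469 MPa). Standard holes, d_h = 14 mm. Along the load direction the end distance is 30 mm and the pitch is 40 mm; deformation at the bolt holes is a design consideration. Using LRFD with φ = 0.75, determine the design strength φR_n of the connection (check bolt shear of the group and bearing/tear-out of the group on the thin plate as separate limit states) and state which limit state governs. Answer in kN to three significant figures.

Bolt shear: A_b = π·12²/4 = 113.1 mm²; R_n = 469 × 113.1 × 3 × 2 / 1000 = 318.3 kN → 0.75 × 318.3 = 239 kN.
Bearing (1.2 l_c t F_u ≤ 2.4 d t F_u): upper limit = 2.4·12·10·410 / 1000 = 118.1 kN.
  Edge l_c = 30 − 14/2 = 23 → r_n = 113.2 kN; interior l_c = 40 − 14 = 26 → r_n = 118.1 kN.
  R_n,bearing = 1·113.2 + 2·118.1 = 349.3 kN → 0.75 × 349.3 = 262 kN.
Bolt shear governs: 239 kN.

239 kN (bolt shear governs)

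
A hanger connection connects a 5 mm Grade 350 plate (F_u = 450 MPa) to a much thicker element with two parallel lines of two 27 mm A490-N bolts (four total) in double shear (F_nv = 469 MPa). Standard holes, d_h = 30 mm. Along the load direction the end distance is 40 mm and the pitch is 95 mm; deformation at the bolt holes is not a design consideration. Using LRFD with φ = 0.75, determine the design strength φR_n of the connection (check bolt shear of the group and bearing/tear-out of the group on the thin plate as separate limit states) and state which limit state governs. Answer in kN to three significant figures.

400 kN (bearing governs)

Bolt shear: A_b = π·27²/4 = 572.6 mm²; R_n = 469 × 572.6 × 4 × 2 / 1000 = 2148 kN → 0.75 × 2148 = 1610 kN.
Bearing (1.5 l_c t F_u ≤ 3.0 d t F_u): upper limit = 3.0·27·5·450 / 1000 = 182.2 kN.
  Edge l_c = 40 − 30/2 = 25 → r_n = 84.38 kN; interior l_c = 95 − 30 = 65 → r_n = 182.2 kN.
  R_n,bearing = 2·84.38 + 2·182.2 = 533.2 kN → 0.75 × 533.2 = 400 kN.
Bearing governs: 400 kN.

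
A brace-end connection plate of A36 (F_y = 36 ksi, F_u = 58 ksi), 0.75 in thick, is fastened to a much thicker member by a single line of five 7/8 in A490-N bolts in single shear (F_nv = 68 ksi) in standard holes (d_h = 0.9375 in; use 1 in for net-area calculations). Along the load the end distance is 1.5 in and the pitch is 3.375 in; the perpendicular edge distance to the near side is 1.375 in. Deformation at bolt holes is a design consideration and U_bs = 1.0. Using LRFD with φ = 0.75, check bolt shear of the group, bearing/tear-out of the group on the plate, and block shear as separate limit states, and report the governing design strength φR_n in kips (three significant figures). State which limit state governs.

Bolt shear: A_b = π·0.875²/4 = 0.6013 in²; R_n = 68 × 0.6013 × 5 × 1 = 204.4 kips → 0.75 × 204.4 = 153 kips.
Bearing: edge l_c = 1.031, r_n = 53.83 kips; interior l_c = 2.438, r_n = 91.35 kips; R_n = 53.83 + 4·91.35 = 419.2 kips → 314 kips.
Block shear: A_gv = 11.25, A_nv = 7.875, A_nt = 0.6562 in²; R_n = min(0.6F_uA_nv, 0.6F_yA_gv) + U_bs·F_u·A_nt = 281.1 kips → 211 kips.
Bolt shear governs: 153 kips.

153 kips (bolt shear governs)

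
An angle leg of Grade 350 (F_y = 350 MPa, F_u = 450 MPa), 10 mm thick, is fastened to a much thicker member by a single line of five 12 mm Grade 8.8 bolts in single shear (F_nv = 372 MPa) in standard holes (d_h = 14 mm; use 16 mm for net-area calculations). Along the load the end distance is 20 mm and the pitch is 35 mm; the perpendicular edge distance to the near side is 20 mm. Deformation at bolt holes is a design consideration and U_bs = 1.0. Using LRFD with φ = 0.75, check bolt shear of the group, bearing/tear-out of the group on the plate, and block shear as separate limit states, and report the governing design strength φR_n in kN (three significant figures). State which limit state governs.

Bolt shear: A_b = π·12²/4 = 113.1 mm²; R_n = 372 × 113.1 × 5 × 1 / 1000 = 210.4 kN → 0.75 × 210.4 = 158 kN.
Bearing: edge l_c = 13, r_n = 70.2 kN; interior l_c = 21, r_n = 113.4 kN; R_n = 70.2 + 4·113.4 = 523.8 kN → 393 kN.
Block shear: A_gv = 1600, A_nv = 880, A_nt = 120 mm²; R_n = min(0.6F_uA_nv, 0.6F_yA_gv) + U_bs·F_u·A_nt = 291.6 kN → 219 kN.
Bolt shear governs: 158 kN.

158 kN (bolt shear governs)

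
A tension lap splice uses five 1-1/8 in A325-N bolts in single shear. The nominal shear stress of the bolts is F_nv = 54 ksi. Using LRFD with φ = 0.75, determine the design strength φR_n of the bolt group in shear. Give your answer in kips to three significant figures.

201 kips

A_b = π × 1.125² / 4 = 0.994 in².
R_n = F_nv · A_b · n · n_s = 54 × 0.994 × 5 × 1 = 268.4 kips.
Design strength φR_n = 0.75 × 268.4 = 201 kips.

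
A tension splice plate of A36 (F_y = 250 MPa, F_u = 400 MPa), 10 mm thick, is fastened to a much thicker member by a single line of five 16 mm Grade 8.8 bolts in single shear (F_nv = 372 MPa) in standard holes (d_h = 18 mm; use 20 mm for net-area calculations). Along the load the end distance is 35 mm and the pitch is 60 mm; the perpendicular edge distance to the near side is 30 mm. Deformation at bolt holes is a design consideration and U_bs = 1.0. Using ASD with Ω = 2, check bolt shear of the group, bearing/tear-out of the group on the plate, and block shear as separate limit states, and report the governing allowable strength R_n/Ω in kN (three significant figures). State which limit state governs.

187 kN (bolt shear governs)

Bolt shear: A_b = π·16²/4 = 201.1 mm²; R_n = 372 × 201.1 × 5 × 1 / 1000 = 374 kN → 374 / 2 = 187 kN.
Bearing: edge l_c = 26, r_n = 124.8 kN; interior l_c = 42, r_n = 153.6 kN; R_n = 124.8 + 4·153.6 = 739.2 kN → 370 kN.
Block shear: A_gv = 2750, A_nv = 1850, A_nt = 200 mm²; R_n = min(0.6F_uA_nv, 0.6F_yA_gv) + U_bs·F_u·A_nt = 492.5 kN → 246 kN.
Bolt shear governs: 187 kN.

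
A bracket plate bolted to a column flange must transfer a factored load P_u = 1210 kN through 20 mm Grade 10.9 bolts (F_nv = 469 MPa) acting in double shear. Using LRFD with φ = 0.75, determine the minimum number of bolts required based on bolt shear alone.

6 bolts

A_b = π·20²/4 = 314.2 mm².
Per-bolt design strength φR_n = 0.75 × 469 × 314.2 × 2 / 1000 = 221 kN.
n ≥ 1210 / 221 = 5.475 → use 6 bolts.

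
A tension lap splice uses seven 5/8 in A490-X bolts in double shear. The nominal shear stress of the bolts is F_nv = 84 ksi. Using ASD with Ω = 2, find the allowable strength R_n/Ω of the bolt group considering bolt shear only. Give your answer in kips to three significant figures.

180 kips

A_b = π × 0.625² / 4 = 0.3068 in².
R_n = F_nv · A_b · n · n_s = 84 × 0.3068 × 7 × 2 = 360.8 kips.
Allowable strength R_n/Ω = 360.8 / 2 = 180 kips.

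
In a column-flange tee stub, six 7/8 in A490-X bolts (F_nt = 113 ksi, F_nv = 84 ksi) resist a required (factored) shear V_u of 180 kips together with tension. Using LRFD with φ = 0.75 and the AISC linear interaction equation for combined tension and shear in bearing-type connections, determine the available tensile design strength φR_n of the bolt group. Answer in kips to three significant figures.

155 kips

A_b = π·0.875²/4 = 0.6013 in²; f_rv = 180 / (6 × 0.6013) = 49.89 ksi.
F'_nt = 1.3 F_nt − (F_nt / φF_nv) f_rv = 1.3·113 − (113/(0.75·84))·49.89 = 57.41 ksi, capped at F_nt → F'_nt = 57.41 ksi.
R_n = F'_nt · A_b · n = 57.41 × 0.6013 × 6 = 207.1 kips.
Design strength φR_n = 0.75 × 207.1 = 155 kips.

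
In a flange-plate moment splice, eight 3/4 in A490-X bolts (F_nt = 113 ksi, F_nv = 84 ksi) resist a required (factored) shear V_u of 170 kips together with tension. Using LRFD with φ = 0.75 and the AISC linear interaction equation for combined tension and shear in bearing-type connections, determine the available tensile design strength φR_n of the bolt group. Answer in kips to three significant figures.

161 kips

A_b = π·0.75²/4 = 0.4418 in²; f_rv = 170 / (8 × 0.4418) = 48.1 ksi.
F'_nt = 1.3 F_nt − (F_nt / φF_nv) f_rv = 1.3·113 − (113/(0.75·84))·48.1 = 60.63 ksi, capped at F_nt → F'_nt = 60.63 ksi.
R_n = F'_nt · A_b · n = 60.63 × 0.4418 × 8 = 214.3 kips.
Design strength φR_n = 0.75 × 214.3 = 161 kips.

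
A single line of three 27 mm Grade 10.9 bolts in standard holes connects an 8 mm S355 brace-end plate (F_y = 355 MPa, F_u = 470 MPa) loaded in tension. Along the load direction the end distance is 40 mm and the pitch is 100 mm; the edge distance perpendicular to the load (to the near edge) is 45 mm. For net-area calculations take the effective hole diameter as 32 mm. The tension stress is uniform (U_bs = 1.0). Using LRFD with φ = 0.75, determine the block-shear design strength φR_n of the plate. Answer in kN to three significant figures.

Shear plane L_v = 40 + 2·100 = 240 mm; A_gv = 240 × 8 = 1920 mm².
A_nv = (240 − 2.5·32) × 8 = 1280 mm².
A_nt = (45 − 0.5·32) × 8 = 232 mm².
0.6 F_u A_nv = 361 kN; 0.6 F_y A_gv = 409 kN → shear rupture governs the shear term.
R_n = 361 + 1.0 × 470 × 232 / 1000 = 470 kN.
Design strength φR_n = 0.75 × 470 = 352 kN.

352 kN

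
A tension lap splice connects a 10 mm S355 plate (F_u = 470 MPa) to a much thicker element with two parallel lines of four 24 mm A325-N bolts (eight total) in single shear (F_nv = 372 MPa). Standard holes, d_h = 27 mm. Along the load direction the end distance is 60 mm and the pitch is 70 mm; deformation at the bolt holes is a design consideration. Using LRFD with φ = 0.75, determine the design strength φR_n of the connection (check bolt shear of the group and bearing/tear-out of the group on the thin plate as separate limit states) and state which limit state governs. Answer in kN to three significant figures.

1010 kN (bolt shear governs)

Bolt shear: A_b = π·24²/4 = 452.4 mm²; R_n = 372 × 452.4 × 8 × 1 / 1000 = 1346 kN → 0.75 × 1346 = 1010 kN.
Bearing (1.2 l_c t F_u ≤ 2.4 d t F_u): upper limit = 2.4·24·10·470 / 1000 = 270.7 kN.
  Edge l_c = 60 − 27/2 = 46.5 → r_n = 262.3 kN; interior l_c = 70 − 27 = 43 → r_n = 242.5 kN.
  R_n,bearing = 2·262.3 + 6·242.5 = 1980 kN → 0.75 × 1980 = 1480 kN.
Bolt shear governs: 1010 kN.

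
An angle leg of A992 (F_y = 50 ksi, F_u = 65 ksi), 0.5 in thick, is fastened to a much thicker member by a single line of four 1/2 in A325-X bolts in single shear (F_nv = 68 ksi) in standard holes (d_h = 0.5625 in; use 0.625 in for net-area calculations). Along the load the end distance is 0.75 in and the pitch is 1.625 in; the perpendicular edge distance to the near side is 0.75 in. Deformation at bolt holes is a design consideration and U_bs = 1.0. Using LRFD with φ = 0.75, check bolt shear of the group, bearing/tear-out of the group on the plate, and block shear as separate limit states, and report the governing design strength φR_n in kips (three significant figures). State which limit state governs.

Bolt shear: A_b = π·0.5²/4 = 0.1963 in²; R_n = 68 × 0.1963 × 4 × 1 = 53.41 kips → 0.75 × 53.41 = 40.1 kips.
Bearing: edge l_c = 0.4688, r_n = 18.28 kips; interior l_c = 1.062, r_n = 39 kips; R_n = 18.28 + 3·39 = 135.3 kips → 101 kips.
Block shear: A_gv = 2.812, A_nv = 1.719, A_nt = 0.2188 in²; R_n = min(0.6F_uA_nv, 0.6F_yA_gv) + U_bs·F_u·A_nt = 81.25 kips → 60.9 kips.
Bolt shear governs: 40.1 kips.

40.1 kips (bolt shear governs)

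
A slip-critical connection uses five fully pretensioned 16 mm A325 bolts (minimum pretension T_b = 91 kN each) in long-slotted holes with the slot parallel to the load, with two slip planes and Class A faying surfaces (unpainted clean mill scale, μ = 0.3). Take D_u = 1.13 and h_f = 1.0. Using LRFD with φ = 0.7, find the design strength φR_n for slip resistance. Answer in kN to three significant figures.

216 kN

R_n = μ · D_u · h_f · T_b · n_s · n_b = 0.3 × 1.13 × 1.0 × 91 × 2 × 5 = 308.5 kN.
Design strength φR_n = 0.7 × 308.5 = 216 kN.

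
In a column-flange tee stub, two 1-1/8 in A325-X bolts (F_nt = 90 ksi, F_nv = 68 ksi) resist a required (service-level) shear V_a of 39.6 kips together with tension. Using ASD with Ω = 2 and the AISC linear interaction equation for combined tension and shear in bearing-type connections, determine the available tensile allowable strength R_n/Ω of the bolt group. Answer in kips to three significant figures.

A_b = π·1.125²/4 = 0.994 in²; f_rv = 39.6 / (2 × 0.994) = 19.92 ksi.
F'_nt = 1.3 F_nt − (Ω F_nt / F_nv) f_rv = 1.3·90 − (2·90/68)·19.92 = 64.27 ksi, capped at F_nt → F'_nt = 64.27 ksi.
R_n = F'_nt · A_b · n = 64.27 × 0.994 × 2 = 127.8 kips.
Allowable strength R_n/Ω = 127.8 / 2 = 63.9 kips.

63.9 kips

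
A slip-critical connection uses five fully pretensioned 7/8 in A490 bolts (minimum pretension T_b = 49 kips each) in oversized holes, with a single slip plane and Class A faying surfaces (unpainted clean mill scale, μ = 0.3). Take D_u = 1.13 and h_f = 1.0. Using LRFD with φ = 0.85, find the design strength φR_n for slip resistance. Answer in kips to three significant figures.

70.6 kips

R_n = μ · D_u · h_f · T_b · n_s · n_b = 0.3 × 1.13 × 1.0 × 49 × 1 × 5 = 83.05 kips.
Design strength φR_n = 0.85 × 83.05 = 70.6 kips.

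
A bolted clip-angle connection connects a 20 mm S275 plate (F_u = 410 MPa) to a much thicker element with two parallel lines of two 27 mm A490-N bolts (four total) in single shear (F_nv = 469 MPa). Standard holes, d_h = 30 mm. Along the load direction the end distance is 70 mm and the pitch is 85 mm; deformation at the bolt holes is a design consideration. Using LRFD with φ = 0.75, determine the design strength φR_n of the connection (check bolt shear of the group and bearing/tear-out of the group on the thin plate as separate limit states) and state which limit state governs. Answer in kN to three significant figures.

Bolt shear: A_b = π·27²/4 = 572.6 mm²; R_n = 469 × 572.6 × 4 × 1 / 1000 = 1074 kN → 0.75 × 1074 = 806 kN.
Bearing (1.2 l_c t F_u ≤ 2.4 d t F_u): upper limit = 2.4·27·20·410 / 1000 = 531.4 kN.
  Edge l_c = 70 − 30/2 = 55 → r_n = 531.4 kN; interior l_c = 85 − 30 = 55 → r_n = 531.4 kN.
  R_n,bearing = 2·531.4 + 2·531.4 = 2125 kN → 0.75 × 2125 = 1590 kN.
Bolt shear governs: 806 kN.

806 kN (bolt shear governs)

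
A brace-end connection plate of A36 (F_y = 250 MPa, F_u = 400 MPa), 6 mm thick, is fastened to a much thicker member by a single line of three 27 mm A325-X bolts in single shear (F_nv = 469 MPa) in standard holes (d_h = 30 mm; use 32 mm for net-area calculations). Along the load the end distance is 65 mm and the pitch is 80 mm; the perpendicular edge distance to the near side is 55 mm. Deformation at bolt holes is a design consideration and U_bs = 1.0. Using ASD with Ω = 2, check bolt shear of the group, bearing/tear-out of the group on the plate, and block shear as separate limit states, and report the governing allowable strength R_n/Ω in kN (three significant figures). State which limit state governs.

Bolt shear: A_b = π·27²/4 = 572.6 mm²; R_n = 469 × 572.6 × 3 × 1 / 1000 = 805.6 kN → 805.6 / 2 = 403 kN.
Bearing: edge l_c = 50, r_n = 144 kN; interior l_c = 50, r_n = 144 kN; R_n = 144 + 2·144 = 432 kN → 216 kN.
Block shear: A_gv = 1350, A_nv = 870, A_nt = 234 mm²; R_n = min(0.6F_uA_nv, 0.6F_yA_gv) + U_bs·F_u·A_nt = 296.1 kN → 148 kN.
Block shear governs: 148 kN.

148 kN (block shear governs)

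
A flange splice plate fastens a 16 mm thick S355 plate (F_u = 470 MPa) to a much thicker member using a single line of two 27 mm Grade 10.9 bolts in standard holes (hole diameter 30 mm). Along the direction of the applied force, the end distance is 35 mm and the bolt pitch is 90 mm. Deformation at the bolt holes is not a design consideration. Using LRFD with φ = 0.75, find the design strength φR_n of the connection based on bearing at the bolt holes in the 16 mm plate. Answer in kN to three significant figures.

626 kN

Per bolt r_n = 1.5 l_c t F_u ≤ 3.0 d t F_u; upper limit = 3.0 × 27 × 16 × 470 / 1000 = 609.1 kN.
Edge bolt: l_c = 35 − 30/2 = 20 mm → 1.5 × 20 × 16 × 470 / 1000 = 225.6 → r_n = 225.6 kN.
Interior bolts: l_c = 90 − 30 = 60 mm → 1.5 × 60 × 16 × 470 / 1000 = 676.8 → r_n = 609.1 kN.
R_n = 1 × 225.6 + 1 × 609.1 = 834.7 kN.
Design strength φR_n = 0.75 × 834.7 = 626 kN.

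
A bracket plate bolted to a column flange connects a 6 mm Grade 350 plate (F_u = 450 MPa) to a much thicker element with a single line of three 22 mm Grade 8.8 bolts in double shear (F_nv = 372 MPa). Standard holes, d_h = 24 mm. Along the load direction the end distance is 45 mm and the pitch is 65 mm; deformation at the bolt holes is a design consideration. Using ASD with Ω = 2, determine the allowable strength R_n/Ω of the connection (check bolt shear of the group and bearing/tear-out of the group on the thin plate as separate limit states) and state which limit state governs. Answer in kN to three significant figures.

Bolt shear: A_b = π·22²/4 = 380.1 mm²; R_n = 372 × 380.1 × 3 × 2 / 1000 = 848.5 kN → 848.5 / 2 = 424 kN.
Bearing (1.2 l_c t F_u ≤ 2.4 d t F_u): upper limit = 2.4·22·6·450 / 1000 = 142.6 kN.
  Edge l_c = 45 − 24/2 = 33 → r_n = 106.9 kN; interior l_c = 65 − 24 = 41 → r_n = 132.8 kN.
  R_n,bearing = 1·106.9 + 2·132.8 = 372.6 kN → 372.6 / 2 = 186 kN.
Bearing governs: 186 kN.

186 kN (bearing governs)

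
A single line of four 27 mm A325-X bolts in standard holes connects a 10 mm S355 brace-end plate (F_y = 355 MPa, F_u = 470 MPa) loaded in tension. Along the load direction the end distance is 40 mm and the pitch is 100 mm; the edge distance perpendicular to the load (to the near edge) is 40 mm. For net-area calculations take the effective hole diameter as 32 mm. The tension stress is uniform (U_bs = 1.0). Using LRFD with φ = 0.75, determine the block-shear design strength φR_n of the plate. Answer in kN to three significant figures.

567 kN

Shear plane L_v = 40 + 3·100 = 340 mm; A_gv = 340 × 10 = 3400 mm².
A_nv = (340 − 3.5·32) × 10 = 2280 mm².
A_nt = (40 − 0.5·32) × 10 = 240 mm².
0.6 F_u A_nv = 643 kN; 0.6 F_y A_gv = 724.2 kN → shear rupture governs the shear term.
R_n = 643 + 1.0 × 470 × 240 / 1000 = 755.8 kN.
Design strength φR_n = 0.75 × 755.8 = 567 kN.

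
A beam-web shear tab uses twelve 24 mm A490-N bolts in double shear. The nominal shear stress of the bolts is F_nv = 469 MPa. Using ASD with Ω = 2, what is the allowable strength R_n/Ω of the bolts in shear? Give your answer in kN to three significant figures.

A_b = π × 24² / 4 = 452.4 mm².
R_n = F_nv · A_b · n · n_s = 469 × 452.4 × 12 × 2 / 1000 = 5092 kN.
Allowable strength R_n/Ω = 5092 / 2 = 2550 kN.

2550 kN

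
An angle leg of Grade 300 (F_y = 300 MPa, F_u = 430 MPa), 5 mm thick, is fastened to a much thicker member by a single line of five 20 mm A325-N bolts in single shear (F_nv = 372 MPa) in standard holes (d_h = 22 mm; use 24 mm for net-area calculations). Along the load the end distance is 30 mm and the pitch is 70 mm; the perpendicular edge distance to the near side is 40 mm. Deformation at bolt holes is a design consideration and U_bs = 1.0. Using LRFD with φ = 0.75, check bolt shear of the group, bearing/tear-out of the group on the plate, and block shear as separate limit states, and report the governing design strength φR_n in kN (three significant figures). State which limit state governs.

241 kN (block shear governs)

Bolt shear: A_b = π·20²/4 = 314.2 mm²; R_n = 372 × 314.2 × 5 × 1 / 1000 = 584.3 kN → 0.75 × 584.3 = 438 kN.
Bearing: edge l_c = 19, r_n = 49.02 kN; interior l_c = 48, r_n = 103.2 kN; R_n = 49.02 + 4·103.2 = 461.8 kN → 346 kN.
Block shear: A_gv = 1550, A_nv = 1010, A_nt = 140 mm²; R_n = min(0.6F_uA_nv, 0.6F_yA_gv) + U_bs·F_u·A_nt = 320.8 kN → 241 kN.
Block shear governs: 241 kN.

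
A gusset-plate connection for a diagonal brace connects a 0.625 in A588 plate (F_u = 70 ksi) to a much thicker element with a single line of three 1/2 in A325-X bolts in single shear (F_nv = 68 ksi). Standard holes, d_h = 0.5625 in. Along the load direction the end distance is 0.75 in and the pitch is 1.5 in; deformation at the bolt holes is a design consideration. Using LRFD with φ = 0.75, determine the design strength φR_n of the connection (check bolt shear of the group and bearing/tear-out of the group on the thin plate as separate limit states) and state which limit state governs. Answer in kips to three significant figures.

Bolt shear: A_b = π·0.5²/4 = 0.1963 in²; R_n = 68 × 0.1963 × 3 × 1 = 40.06 kips → 0.75 × 40.06 = 30 kips.
Bearing (1.2 l_c t F_u ≤ 2.4 d t F_u): upper limit = 2.4·0.5·0.625·70 = 52.5 kips.
  Edge l_c = 0.75 − 0.5625/2 = 0.4688 → r_n = 24.61 kips; interior l_c = 1.5 − 0.5625 = 0.9375 → r_n = 49.22 kips.
  R_n,bearing = 1·24.61 + 2·49.22 = 123 kips → 0.75 × 123 = 92.3 kips.
Bolt shear governs: 30 kips.

30 kips (bolt shear governs)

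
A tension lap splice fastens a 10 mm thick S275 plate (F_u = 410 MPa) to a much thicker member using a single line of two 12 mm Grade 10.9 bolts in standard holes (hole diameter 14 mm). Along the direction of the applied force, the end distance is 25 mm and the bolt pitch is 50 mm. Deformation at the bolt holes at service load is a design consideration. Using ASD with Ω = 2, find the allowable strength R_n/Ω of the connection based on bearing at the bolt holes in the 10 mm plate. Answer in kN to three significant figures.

Per bolt r_n = 1.2 l_c t F_u ≤ 2.4 d t F_u; upper limit = 2.4 × 12 × 10 × 410 / 1000 = 118.1 kN.
Edge bolt: l_c = 25 − 14/2 = 18 mm → 1.2 × 18 × 10 × 410 / 1000 = 88.56 → r_n = 88.56 kN.
Interior bolts: l_c = 50 − 14 = 36 mm → 1.2 × 36 × 10 × 410 / 1000 = 177.1 → r_n = 118.1 kN.
R_n = 1 × 88.56 + 1 × 118.1 = 206.6 kN.
Allowable strength R_n/Ω = 206.6 / 2 = 103 kN.

103 kN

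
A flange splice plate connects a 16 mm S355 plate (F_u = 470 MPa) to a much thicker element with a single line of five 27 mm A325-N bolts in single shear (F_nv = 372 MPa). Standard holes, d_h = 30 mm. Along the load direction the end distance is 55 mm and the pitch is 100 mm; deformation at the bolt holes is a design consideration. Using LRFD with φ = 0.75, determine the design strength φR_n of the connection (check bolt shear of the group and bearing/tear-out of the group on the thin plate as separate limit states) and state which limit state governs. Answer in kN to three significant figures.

Bolt shear: A_b = π·27²/4 = 572.6 mm²; R_n = 372 × 572.6 × 5 × 1 / 1000 = 1065 kN → 0.75 × 1065 = 799 kN.
Bearing (1.2 l_c t F_u ≤ 2.4 d t F_u): upper limit = 2.4·27·16·470 / 1000 = 487.3 kN.
  Edge l_c = 55 − 30/2 = 40 → r_n = 361 kN; interior l_c = 100 − 30 = 70 → r_n = 487.3 kN.
  R_n,bearing = 1·361 + 4·487.3 = 2310 kN → 0.75 × 2310 = 1730 kN.
Bolt shear governs: 799 kN.

799 kN (bolt shear governs)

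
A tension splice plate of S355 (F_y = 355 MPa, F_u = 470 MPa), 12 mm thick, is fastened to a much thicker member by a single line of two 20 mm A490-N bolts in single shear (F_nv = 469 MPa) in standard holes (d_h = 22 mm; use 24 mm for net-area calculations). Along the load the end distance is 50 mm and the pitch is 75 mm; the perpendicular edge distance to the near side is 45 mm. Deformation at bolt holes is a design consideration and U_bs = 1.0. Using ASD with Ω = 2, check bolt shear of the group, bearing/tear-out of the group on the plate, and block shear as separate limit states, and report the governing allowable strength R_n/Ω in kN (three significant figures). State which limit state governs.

Bolt shear: A_b = π·20²/4 = 314.2 mm²; R_n = 469 × 314.2 × 2 × 1 / 1000 = 294.7 kN → 294.7 / 2 = 147 kN.
Bearing: edge l_c = 39, r_n = 264 kN; interior l_c = 53, r_n = 270.7 kN; R_n = 264 + 1·270.7 = 534.7 kN → 267 kN.
Block shear: A_gv = 1500, A_nv = 1068, A_nt = 396 mm²; R_n = min(0.6F_uA_nv, 0.6F_yA_gv) + U_bs·F_u·A_nt = 487.3 kN → 244 kN.
Bolt shear governs: 147 kN.

147 kN (bolt shear governs)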